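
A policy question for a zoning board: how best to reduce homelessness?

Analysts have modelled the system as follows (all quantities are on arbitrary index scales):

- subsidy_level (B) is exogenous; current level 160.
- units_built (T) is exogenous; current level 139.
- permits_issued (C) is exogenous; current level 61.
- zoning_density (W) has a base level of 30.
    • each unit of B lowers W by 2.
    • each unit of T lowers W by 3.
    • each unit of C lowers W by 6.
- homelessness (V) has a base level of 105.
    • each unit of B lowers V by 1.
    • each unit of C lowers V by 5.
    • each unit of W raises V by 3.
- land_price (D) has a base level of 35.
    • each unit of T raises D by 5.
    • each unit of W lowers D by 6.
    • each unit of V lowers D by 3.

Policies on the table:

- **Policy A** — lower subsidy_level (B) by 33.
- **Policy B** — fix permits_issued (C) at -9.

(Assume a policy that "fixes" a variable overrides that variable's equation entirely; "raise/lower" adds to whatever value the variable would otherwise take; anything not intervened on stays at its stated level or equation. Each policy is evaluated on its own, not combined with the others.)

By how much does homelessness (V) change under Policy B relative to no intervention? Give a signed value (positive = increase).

Baseline:
  B = 160
  T = 139
  C = 61
  W = 30 − 2·160 − 3·139 − 6·61 = -1073
  V = 105 − 160 − 5·61 + 3·(-1073) = -3579
Policy B (C := -9):
  B = 160
  T = 139
  C = -9
  W = 30 − 2·160 − 3·139 − 6·(-9) = -653
  V = 105 − 160 − 5·(-9) + 3·(-653) = -1969
Change in V: -1969 − (-3579) = 1610

1610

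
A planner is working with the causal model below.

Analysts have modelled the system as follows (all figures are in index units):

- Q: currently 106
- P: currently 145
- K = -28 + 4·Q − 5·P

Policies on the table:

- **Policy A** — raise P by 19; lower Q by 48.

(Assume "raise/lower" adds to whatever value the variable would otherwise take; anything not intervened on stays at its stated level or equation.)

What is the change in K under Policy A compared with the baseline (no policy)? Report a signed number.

-287

Baseline:
  Q = 106
  P = 145
  K = -28 + 4·106 − 5·145 = -329
Policy A (P + 19, Q − 48):
  Q = 106 − 48 = 58
  P = 145 + 19 = 164
  K = -28 + 4·58 − 5·164 = -616
Change in K: -616 − (-329) = -287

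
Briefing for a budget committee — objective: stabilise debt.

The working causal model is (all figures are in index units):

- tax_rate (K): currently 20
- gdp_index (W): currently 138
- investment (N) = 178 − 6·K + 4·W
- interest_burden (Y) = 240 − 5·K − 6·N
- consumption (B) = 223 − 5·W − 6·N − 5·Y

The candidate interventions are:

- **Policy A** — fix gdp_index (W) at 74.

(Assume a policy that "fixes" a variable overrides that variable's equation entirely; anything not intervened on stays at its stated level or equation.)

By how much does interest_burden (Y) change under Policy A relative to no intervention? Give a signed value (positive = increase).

Baseline:
  K = 20
  W = 138
  N = 178 − 6·20 + 4·138 = 610
  Y = 240 − 5·20 − 6·610 = -3520
Policy A (W := 74):
  K = 20
  W = 74
  N = 178 − 6·20 + 4·74 = 354
  Y = 240 − 5·20 − 6·354 = -1984
Change in Y: -1984 − (-3520) = 1536

1536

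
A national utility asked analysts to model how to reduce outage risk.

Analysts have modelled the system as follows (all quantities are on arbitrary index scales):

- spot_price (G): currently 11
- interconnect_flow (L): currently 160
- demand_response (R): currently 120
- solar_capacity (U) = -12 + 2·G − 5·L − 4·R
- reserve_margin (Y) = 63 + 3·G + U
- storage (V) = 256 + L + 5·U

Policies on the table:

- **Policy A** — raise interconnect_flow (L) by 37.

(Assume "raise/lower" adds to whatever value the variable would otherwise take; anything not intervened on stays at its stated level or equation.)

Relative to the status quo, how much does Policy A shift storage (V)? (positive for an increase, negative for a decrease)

-888

Baseline:
  G = 11
  L = 160
  R = 120
  U = -12 + 2·11 − 5·160 − 4·120 = -1270
  V = 256 + 160 + 5·(-1270) = -5934
Policy A (L + 37):
  G = 11
  L = 160 + 37 = 197
  R = 120
  U = -12 + 2·11 − 5·197 − 4·120 = -1455
  V = 256 + 197 + 5·(-1455) = -6822
Change in V: -6822 − (-5934) = -888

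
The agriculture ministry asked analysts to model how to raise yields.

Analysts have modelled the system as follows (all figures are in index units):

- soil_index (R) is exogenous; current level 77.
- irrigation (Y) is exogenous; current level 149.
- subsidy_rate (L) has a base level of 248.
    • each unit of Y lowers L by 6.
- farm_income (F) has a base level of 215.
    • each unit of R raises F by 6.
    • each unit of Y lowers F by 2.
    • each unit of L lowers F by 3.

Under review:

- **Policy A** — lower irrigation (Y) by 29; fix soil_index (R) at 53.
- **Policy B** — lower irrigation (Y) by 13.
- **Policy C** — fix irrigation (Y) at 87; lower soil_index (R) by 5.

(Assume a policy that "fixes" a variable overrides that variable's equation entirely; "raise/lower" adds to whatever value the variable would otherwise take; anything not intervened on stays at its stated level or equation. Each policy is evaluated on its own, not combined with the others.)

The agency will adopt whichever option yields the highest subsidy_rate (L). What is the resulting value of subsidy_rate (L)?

-274

Policy A (Y − 29, R := 53):
  Y = 149 − 29 = 120
  L = 248 − 6·120 = -472
Policy B (Y − 13):
  Y = 149 − 13 = 136
  L = 248 − 6·136 = -568
Policy C (Y := 87, R − 5):
  Y = 87
  L = 248 − 6·87 = -274
Comparing — Policy A: L=-472, Policy B: L=-568, Policy C: L=-274. Highest is -274 (Policy C).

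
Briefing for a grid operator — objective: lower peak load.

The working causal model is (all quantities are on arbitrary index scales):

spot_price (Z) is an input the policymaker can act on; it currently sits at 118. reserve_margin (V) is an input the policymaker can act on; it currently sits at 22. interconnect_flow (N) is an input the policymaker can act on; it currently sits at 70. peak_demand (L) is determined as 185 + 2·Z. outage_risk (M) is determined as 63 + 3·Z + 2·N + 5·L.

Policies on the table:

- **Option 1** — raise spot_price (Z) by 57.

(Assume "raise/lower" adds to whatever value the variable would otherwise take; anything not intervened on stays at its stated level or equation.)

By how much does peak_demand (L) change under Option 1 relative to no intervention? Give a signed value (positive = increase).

Baseline:
  Z = 118
  L = 185 + 2·118 = 421
Option 1 (Z + 57):
  Z = 118 + 57 = 175
  L = 185 + 2·175 = 535
Change in L: 535 − 421 = 114

114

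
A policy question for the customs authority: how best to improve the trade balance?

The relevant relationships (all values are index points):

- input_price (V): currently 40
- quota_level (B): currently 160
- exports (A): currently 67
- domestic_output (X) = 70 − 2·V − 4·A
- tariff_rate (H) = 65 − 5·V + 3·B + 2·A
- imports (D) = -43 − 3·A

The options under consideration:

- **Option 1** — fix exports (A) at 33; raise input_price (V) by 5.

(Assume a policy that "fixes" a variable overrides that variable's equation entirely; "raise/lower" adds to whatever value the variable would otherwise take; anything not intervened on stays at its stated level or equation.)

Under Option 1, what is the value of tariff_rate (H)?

Option 1 (A := 33, V + 5):
  V = 40 + 5 = 45
  B = 160
  A = 33
  H = 65 − 5·45 + 3·160 + 2·33 = 386

386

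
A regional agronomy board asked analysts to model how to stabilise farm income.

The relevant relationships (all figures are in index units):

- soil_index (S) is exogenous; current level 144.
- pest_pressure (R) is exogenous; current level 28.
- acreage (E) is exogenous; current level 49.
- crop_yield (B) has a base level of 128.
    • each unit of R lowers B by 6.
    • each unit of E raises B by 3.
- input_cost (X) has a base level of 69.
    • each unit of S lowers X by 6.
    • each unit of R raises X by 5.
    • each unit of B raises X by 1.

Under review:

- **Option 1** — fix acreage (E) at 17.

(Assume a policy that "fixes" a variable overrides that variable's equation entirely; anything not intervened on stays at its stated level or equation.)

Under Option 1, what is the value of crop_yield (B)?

11

Option 1 (E := 17):
  R = 28
  E = 17
  B = 128 − 6·28 + 3·17 = 11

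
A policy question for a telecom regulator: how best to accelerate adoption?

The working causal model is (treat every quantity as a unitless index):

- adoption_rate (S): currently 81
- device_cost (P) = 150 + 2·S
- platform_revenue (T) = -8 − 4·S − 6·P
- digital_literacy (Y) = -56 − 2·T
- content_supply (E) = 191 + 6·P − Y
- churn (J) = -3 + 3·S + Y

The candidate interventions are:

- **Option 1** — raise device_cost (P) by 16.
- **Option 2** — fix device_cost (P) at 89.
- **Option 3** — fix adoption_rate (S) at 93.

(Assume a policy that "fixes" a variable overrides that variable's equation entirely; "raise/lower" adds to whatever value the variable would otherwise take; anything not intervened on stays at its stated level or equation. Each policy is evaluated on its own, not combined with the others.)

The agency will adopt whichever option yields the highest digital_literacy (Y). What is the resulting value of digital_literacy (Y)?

Option 1 (P + 16):
  S = 81
  P = 150 + 2·81 (+16 from intervention) = 328
  T = -8 − 4·81 − 6·328 = -2300
  Y = -56 − 2·(-2300) = 4544
Option 2 (P := 89):
  S = 81
  P = 89
  T = -8 − 4·81 − 6·89 = -866
  Y = -56 − 2·(-866) = 1676
Option 3 (S := 93):
  S = 93
  P = 150 + 2·93 = 336
  T = -8 − 4·93 − 6·336 = -2396
  Y = -56 − 2·(-2396) = 4736
Comparing — Option 1: Y=4544, Option 2: Y=1676, Option 3: Y=4736. Highest is 4736 (Option 3).

4736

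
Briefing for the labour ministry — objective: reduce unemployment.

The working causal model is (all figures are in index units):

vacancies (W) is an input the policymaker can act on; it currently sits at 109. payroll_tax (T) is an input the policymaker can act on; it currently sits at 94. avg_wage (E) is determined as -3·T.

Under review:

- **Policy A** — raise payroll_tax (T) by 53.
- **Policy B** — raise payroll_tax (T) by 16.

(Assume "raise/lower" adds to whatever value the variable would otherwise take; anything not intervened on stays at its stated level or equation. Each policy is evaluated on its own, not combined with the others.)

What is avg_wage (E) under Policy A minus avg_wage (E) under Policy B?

Policy A (T + 53):
  T = 94 + 53 = 147
  E = 0 − 3·147 = -441
Policy B (T + 16):
  T = 94 + 16 = 110
  E = 0 − 3·110 = -330
E: -441 − (-330) = -111

-111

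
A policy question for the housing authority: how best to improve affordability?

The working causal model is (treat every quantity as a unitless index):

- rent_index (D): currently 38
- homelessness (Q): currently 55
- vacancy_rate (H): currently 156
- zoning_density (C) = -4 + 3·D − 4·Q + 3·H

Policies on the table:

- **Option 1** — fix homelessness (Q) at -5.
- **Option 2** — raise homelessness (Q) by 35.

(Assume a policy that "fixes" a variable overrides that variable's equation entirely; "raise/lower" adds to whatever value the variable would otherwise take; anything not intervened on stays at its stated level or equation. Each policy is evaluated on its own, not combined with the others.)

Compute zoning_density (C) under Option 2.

218

Option 2 (Q + 35):
  D = 38
  Q = 55 + 35 = 90
  H = 156
  C = -4 + 3·38 − 4·90 + 3·156 = 218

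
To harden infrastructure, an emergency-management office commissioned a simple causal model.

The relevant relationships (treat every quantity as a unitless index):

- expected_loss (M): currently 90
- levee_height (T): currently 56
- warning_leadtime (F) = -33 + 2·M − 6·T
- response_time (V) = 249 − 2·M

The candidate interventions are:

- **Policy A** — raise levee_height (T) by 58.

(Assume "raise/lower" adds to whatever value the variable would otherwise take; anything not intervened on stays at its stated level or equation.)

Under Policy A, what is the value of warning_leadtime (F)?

Policy A (T + 58):
  M = 90
  T = 56 + 58 = 114
  F = -33 + 2·90 − 6·114 = -537

-537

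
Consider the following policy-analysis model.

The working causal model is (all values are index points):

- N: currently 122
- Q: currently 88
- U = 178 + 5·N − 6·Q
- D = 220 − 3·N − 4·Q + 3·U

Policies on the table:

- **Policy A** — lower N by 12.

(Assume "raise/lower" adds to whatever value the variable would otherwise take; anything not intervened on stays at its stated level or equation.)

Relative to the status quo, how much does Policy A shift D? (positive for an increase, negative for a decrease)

Baseline:
  N = 122
  Q = 88
  U = 178 + 5·122 − 6·88 = 260
  D = 220 − 3·122 − 4·88 + 3·260 = 282
Policy A (N − 12):
  N = 122 − 12 = 110
  Q = 88
  U = 178 + 5·110 − 6·88 = 200
  D = 220 − 3·110 − 4·88 + 3·200 = 138
Change in D: 138 − 282 = -144

-144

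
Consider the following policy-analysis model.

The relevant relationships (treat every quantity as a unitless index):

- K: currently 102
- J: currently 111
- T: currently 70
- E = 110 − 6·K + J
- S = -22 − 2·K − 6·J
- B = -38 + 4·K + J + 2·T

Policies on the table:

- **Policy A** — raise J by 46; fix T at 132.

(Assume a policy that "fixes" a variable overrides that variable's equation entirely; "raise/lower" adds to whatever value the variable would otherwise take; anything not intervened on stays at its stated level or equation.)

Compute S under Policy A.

Policy A (J + 46, T := 132):
  K = 102
  J = 111 + 46 = 157
  S = -22 − 2·102 − 6·157 = -1168

-1168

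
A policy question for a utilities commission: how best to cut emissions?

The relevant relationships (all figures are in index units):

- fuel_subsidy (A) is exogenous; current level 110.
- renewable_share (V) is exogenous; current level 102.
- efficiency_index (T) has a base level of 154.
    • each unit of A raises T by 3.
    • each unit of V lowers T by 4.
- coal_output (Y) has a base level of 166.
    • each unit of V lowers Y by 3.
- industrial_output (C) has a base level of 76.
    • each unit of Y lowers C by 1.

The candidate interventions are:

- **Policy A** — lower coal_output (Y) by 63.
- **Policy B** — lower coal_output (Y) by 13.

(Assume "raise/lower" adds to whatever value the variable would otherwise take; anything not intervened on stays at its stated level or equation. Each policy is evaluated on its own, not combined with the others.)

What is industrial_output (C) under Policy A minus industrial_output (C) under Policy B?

Policy A (Y − 63):
  V = 102
  Y = 166 − 3·102 (−63 from intervention) = -203
  C = 76 − (-203) = 279
Policy B (Y − 13):
  V = 102
  Y = 166 − 3·102 (−13 from intervention) = -153
  C = 76 − (-153) = 229
C: 279 − 229 = 50

50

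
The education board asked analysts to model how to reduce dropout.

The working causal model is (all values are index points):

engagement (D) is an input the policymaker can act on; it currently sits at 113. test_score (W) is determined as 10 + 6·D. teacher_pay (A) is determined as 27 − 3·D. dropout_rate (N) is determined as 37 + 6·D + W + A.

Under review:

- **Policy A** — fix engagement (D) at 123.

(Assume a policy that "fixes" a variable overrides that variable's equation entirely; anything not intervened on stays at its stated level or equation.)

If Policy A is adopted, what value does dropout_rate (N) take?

1181

Policy A (D := 123):
  D = 123
  W = 10 + 6·123 = 748
  A = 27 − 3·123 = -342
  N = 37 + 6·123 + 748 + (-342) = 1181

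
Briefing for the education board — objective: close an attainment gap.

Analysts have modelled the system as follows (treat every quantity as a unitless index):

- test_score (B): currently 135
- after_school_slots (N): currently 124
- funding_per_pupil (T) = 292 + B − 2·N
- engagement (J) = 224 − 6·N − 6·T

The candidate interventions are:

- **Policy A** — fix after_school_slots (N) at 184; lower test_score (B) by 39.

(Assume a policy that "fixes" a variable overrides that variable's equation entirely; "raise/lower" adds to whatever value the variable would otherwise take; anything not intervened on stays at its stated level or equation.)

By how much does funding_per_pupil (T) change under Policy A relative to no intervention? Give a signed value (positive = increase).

Baseline:
  B = 135
  N = 124
  T = 292 + 135 − 2·124 = 179
Policy A (N := 184, B − 39):
  B = 135 − 39 = 96
  N = 184
  T = 292 + 96 − 2·184 = 20
Change in T: 20 − 179 = -159

-159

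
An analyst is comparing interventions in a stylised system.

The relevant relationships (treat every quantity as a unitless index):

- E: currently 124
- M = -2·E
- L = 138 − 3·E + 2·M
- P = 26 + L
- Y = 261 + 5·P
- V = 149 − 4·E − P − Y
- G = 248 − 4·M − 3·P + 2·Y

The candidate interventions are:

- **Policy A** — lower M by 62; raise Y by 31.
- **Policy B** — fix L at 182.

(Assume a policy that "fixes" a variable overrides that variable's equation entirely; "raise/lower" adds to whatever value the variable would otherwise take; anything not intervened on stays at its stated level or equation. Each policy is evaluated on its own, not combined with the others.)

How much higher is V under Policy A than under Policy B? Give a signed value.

6185

Policy A (M − 62, Y + 31):
  E = 124
  M = 0 − 2·124 (−62 from intervention) = -310
  L = 138 − 3·124 + 2·(-310) = -854
  P = 26 + (-854) = -828
  Y = 261 + 5·(-828) (+31 from intervention) = -3848
  V = 149 − 4·124 − (-828) − (-3848) = 4329
Policy B (L := 182):
  E = 124
  M = 0 − 2·124 = -248
  L = 182
  P = 26 + 182 = 208
  Y = 261 + 5·208 = 1301
  V = 149 − 4·124 − 208 − 1301 = -1856
V: 4329 − (-1856) = 6185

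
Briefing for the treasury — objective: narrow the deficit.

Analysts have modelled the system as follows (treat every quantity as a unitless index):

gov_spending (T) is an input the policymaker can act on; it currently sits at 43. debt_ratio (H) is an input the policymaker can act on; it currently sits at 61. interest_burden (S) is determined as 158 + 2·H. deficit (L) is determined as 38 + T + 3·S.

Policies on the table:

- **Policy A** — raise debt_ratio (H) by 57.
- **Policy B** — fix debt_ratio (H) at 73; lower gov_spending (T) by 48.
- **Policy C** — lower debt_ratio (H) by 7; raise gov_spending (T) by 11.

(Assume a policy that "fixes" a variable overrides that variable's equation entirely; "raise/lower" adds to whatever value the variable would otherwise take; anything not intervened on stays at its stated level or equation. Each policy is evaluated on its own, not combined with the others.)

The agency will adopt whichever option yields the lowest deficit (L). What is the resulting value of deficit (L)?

Policy A (H + 57):
  T = 43
  H = 61 + 57 = 118
  S = 158 + 2·118 = 394
  L = 38 + 43 + 3·394 = 1263
Policy B (H := 73, T − 48):
  T = 43 − 48 = -5
  H = 73
  S = 158 + 2·73 = 304
  L = 38 + (-5) + 3·304 = 945
Policy C (H − 7, T + 11):
  T = 43 + 11 = 54
  H = 61 − 7 = 54
  S = 158 + 2·54 = 266
  L = 38 + 54 + 3·266 = 890
Comparing — Policy A: L=1263, Policy B: L=945, Policy C: L=890. Lowest is 890 (Policy C).

890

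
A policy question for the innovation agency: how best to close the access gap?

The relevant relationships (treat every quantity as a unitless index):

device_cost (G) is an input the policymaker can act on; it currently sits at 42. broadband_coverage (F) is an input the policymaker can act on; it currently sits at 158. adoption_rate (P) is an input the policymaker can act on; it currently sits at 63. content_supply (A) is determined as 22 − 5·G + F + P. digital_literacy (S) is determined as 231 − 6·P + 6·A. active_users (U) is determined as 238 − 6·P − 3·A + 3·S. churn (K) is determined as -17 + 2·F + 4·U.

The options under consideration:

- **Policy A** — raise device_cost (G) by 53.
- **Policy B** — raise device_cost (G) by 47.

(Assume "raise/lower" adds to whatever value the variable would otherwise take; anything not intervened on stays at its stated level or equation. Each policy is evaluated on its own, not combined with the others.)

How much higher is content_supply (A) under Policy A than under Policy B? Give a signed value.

Policy A (G + 53):
  G = 42 + 53 = 95
  F = 158
  P = 63
  A = 22 − 5·95 + 158 + 63 = -232
Policy B (G + 47):
  G = 42 + 47 = 89
  F = 158
  P = 63
  A = 22 − 5·89 + 158 + 63 = -202
A: -232 − (-202) = -30

-30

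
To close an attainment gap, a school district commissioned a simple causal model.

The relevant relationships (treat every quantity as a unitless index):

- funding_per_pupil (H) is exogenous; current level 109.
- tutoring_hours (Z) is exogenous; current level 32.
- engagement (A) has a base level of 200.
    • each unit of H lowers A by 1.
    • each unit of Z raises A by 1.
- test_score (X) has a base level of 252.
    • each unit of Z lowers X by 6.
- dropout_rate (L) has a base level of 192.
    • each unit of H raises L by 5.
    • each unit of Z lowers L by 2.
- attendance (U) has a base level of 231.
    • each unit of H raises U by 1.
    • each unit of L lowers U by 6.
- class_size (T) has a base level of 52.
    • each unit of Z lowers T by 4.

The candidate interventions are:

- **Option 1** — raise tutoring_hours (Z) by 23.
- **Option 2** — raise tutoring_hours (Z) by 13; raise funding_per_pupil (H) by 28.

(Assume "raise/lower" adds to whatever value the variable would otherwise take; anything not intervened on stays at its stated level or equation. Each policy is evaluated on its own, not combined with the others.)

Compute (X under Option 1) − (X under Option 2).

Option 1 (Z + 23):
  Z = 32 + 23 = 55
  X = 252 − 6·55 = -78
Option 2 (Z + 13, H + 28):
  Z = 32 + 13 = 45
  X = 252 − 6·45 = -18
X: -78 − (-18) = -60

-60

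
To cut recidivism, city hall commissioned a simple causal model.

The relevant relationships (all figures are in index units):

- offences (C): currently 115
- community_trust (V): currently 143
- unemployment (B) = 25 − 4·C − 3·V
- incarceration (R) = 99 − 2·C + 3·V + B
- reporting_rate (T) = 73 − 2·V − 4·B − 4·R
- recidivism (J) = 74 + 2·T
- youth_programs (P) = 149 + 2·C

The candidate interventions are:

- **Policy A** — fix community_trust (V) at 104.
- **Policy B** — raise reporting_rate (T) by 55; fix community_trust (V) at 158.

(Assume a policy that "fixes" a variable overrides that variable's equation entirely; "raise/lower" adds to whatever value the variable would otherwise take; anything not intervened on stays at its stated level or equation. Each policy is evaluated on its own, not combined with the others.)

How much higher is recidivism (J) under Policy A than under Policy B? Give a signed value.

-1190

Policy A (V := 104):
  C = 115
  V = 104
  B = 25 − 4·115 − 3·104 = -747
  R = 99 − 2·115 + 3·104 + (-747) = -566
  T = 73 − 2·104 − 4·(-747) − 4·(-566) = 5117
  J = 74 + 2·5117 = 10308
Policy B (T + 55, V := 158):
  C = 115
  V = 158
  B = 25 − 4·115 − 3·158 = -909
  R = 99 − 2·115 + 3·158 + (-909) = -566
  T = 73 − 2·158 − 4·(-909) − 4·(-566) (+55 from intervention) = 5712
  J = 74 + 2·5712 = 11498
J: 10308 − 11498 = -1190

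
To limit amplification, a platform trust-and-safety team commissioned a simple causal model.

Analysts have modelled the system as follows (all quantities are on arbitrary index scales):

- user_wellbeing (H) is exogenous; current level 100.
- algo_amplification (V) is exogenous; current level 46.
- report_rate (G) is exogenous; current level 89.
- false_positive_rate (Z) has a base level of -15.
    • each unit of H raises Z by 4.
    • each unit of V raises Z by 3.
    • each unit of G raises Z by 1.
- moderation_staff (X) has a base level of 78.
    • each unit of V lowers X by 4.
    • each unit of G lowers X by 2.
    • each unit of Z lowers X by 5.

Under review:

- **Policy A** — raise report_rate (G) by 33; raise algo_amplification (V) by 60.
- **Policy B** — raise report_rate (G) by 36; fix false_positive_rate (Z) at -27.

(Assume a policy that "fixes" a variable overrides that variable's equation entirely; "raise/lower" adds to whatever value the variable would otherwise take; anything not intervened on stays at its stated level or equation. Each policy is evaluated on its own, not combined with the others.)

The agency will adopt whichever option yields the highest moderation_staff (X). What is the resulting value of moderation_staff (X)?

-221

Policy A (G + 33, V + 60):
  H = 100
  V = 46 + 60 = 106
  G = 89 + 33 = 122
  Z = -15 + 4·100 + 3·106 + 122 = 825
  X = 78 − 4·106 − 2·122 − 5·825 = -4715
Policy B (G + 36, Z := -27):
  H = 100
  V = 46
  G = 89 + 36 = 125
  Z = -27
  X = 78 − 4·46 − 2·125 − 5·(-27) = -221
Comparing — Policy A: X=-4715, Policy B: X=-221. Highest is -221 (Policy B).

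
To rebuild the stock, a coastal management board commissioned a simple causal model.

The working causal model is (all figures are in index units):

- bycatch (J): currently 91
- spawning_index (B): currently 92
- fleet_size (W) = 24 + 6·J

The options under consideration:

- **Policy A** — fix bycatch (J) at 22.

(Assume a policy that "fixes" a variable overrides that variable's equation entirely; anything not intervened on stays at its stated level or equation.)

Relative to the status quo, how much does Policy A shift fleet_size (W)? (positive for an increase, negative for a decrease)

-414

Baseline:
  J = 91
  W = 24 + 6·91 = 570
Policy A (J := 22):
  J = 22
  W = 24 + 6·22 = 156
Change in W: 156 − 570 = -414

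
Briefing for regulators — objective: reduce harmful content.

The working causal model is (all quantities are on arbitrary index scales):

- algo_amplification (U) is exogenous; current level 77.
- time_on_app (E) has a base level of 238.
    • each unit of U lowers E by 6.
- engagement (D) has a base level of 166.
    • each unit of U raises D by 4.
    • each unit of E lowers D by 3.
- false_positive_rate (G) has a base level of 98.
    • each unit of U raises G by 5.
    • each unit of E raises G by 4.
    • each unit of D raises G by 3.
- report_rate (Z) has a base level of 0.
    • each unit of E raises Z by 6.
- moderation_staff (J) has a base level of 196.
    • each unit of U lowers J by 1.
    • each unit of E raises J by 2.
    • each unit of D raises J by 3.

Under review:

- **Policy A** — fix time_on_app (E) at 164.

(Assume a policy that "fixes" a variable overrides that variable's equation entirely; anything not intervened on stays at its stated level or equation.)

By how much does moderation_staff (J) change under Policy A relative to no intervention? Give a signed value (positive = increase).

-2716

Baseline:
  U = 77
  E = 238 − 6·77 = -224
  D = 166 + 4·77 − 3·(-224) = 1146
  J = 196 − 77 + 2·(-224) + 3·1146 = 3109
Policy A (E := 164):
  U = 77
  E = 164
  D = 166 + 4·77 − 3·164 = -18
  J = 196 − 77 + 2·164 + 3·(-18) = 393
Change in J: 393 − 3109 = -2716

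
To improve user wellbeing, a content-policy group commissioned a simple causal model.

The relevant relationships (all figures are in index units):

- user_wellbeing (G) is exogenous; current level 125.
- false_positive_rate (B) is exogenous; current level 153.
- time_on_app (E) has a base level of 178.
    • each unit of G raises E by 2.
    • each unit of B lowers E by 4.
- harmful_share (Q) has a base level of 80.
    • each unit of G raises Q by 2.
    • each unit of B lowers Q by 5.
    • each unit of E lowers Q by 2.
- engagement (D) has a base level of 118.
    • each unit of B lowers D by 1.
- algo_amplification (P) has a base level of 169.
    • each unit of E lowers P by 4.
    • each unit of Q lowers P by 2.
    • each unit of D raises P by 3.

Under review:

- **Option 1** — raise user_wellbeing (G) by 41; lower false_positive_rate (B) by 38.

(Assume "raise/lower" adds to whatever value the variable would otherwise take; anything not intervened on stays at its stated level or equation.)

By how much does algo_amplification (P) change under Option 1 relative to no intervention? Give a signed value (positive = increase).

Baseline:
  G = 125
  B = 153
  E = 178 + 2·125 − 4·153 = -184
  Q = 80 + 2·125 − 5·153 − 2·(-184) = -67
  D = 118 − 153 = -35
  P = 169 − 4·(-184) − 2·(-67) + 3·(-35) = 934
Option 1 (G + 41, B − 38):
  G = 125 + 41 = 166
  B = 153 − 38 = 115
  E = 178 + 2·166 − 4·115 = 50
  Q = 80 + 2·166 − 5·115 − 2·50 = -263
  D = 118 − 115 = 3
  P = 169 − 4·50 − 2·(-263) + 3·3 = 504
Change in P: 504 − 934 = -430

-430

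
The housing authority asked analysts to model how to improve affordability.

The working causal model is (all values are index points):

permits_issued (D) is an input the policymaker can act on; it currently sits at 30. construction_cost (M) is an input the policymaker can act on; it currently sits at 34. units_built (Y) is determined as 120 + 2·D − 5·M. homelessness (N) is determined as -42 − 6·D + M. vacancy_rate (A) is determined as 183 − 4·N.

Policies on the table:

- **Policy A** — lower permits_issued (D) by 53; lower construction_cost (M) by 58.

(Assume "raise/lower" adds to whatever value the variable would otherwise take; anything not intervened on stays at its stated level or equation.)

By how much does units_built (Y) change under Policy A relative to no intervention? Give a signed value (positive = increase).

Baseline:
  D = 30
  M = 34
  Y = 120 + 2·30 − 5·34 = 10
Policy A (D − 53, M − 58):
  D = 30 − 53 = -23
  M = 34 − 58 = -24
  Y = 120 + 2·(-23) − 5·(-24) = 194
Change in Y: 194 − 10 = 184

184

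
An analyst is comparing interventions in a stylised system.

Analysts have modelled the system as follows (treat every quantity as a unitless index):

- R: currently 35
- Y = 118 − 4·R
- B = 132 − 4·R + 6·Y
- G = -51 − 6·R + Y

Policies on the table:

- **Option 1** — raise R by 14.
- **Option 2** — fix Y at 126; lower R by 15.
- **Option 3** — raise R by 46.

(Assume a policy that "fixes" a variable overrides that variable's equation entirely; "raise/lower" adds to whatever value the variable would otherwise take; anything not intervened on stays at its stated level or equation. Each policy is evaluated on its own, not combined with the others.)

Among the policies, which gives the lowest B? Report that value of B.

Option 1 (R + 14):
  R = 35 + 14 = 49
  Y = 118 − 4·49 = -78
  B = 132 − 4·49 + 6·(-78) = -532
Option 2 (Y := 126, R − 15):
  R = 35 − 15 = 20
  Y = 126
  B = 132 − 4·20 + 6·126 = 808
Option 3 (R + 46):
  R = 35 + 46 = 81
  Y = 118 − 4·81 = -206
  B = 132 − 4·81 + 6·(-206) = -1428
Comparing — Option 1: B=-532, Option 2: B=808, Option 3: B=-1428. Lowest is -1428 (Option 3).

-1428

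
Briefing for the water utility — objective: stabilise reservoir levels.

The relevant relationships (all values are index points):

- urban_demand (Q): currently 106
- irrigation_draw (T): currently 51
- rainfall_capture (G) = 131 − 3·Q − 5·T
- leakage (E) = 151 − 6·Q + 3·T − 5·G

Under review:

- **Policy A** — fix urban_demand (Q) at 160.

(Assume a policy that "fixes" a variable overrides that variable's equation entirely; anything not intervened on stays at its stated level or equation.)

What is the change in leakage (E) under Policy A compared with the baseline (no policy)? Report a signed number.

Baseline:
  Q = 106
  T = 51
  G = 131 − 3·106 − 5·51 = -442
  E = 151 − 6·106 + 3·51 − 5·(-442) = 1878
Policy A (Q := 160):
  Q = 160
  T = 51
  G = 131 − 3·160 − 5·51 = -604
  E = 151 − 6·160 + 3·51 − 5·(-604) = 2364
Change in E: 2364 − 1878 = 486

486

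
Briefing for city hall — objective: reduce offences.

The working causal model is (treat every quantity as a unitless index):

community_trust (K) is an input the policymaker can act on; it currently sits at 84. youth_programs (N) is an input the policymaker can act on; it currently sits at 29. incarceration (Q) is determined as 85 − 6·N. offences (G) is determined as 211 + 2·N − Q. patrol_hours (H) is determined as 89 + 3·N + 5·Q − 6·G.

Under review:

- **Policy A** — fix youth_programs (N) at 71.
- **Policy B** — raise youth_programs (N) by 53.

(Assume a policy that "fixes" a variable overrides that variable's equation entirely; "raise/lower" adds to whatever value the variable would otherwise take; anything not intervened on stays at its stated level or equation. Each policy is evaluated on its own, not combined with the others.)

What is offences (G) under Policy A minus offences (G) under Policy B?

-88

Policy A (N := 71):
  N = 71
  Q = 85 − 6·71 = -341
  G = 211 + 2·71 − (-341) = 694
Policy B (N + 53):
  N = 29 + 53 = 82
  Q = 85 − 6·82 = -407
  G = 211 + 2·82 − (-407) = 782
G: 694 − 782 = -88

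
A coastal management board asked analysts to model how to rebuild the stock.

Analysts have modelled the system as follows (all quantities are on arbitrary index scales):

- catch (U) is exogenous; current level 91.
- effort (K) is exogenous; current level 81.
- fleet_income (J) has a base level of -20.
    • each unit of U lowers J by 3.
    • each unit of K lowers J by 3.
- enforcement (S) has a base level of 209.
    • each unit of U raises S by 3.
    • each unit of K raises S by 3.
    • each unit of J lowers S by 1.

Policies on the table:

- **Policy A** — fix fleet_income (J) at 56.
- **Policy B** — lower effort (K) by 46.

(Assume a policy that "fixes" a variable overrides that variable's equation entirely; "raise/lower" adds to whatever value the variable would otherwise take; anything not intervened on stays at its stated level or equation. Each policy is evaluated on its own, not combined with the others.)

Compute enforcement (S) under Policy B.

Policy B (K − 46):
  U = 91
  K = 81 − 46 = 35
  J = -20 − 3·91 − 3·35 = -398
  S = 209 + 3·91 + 3·35 − (-398) = 985

985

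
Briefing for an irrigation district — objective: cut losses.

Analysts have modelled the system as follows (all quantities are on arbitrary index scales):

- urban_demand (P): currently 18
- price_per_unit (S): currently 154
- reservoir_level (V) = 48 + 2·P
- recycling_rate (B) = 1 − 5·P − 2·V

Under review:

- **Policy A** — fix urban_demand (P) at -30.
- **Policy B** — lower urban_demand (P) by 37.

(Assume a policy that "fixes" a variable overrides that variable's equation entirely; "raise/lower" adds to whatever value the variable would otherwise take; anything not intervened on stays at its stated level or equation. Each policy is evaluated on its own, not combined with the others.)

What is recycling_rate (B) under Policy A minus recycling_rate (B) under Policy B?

Policy A (P := -30):
  P = -30
  V = 48 + 2·(-30) = -12
  B = 1 − 5·(-30) − 2·(-12) = 175
Policy B (P − 37):
  P = 18 − 37 = -19
  V = 48 + 2·(-19) = 10
  B = 1 − 5·(-19) − 2·10 = 76
B: 175 − 76 = 99

99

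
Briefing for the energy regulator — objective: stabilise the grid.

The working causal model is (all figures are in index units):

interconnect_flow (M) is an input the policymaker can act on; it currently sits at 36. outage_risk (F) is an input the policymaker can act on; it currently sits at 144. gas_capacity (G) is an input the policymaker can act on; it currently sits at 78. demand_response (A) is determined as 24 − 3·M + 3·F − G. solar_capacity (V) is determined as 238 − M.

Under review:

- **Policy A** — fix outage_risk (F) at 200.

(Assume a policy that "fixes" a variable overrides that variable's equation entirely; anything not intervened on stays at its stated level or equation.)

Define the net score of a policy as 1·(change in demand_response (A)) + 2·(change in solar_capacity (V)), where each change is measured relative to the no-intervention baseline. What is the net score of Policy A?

Baseline:
  M = 36
  F = 144
  G = 78
  A = 24 − 3·36 + 3·144 − 78 = 270
  V = 238 − 36 = 202
Policy A (F := 200):
  M = 36
  F = 200
  G = 78
  A = 24 − 3·36 + 3·200 − 78 = 438
  V = 238 − 36 = 202
ΔA = 438 − 270 = 168; ΔV = 202 − 202 = 0
Score = 1·168 + 2·0 = 168

168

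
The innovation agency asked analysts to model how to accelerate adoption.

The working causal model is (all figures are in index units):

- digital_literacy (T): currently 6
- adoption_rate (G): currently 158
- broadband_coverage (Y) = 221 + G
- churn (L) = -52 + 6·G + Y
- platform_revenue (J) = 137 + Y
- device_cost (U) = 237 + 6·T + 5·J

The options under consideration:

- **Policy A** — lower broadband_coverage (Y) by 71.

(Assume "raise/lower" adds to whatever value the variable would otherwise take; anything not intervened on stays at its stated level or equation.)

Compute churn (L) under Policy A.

Policy A (Y − 71):
  G = 158
  Y = 221 + 158 (−71 from intervention) = 308
  L = -52 + 6·158 + 308 = 1204

1204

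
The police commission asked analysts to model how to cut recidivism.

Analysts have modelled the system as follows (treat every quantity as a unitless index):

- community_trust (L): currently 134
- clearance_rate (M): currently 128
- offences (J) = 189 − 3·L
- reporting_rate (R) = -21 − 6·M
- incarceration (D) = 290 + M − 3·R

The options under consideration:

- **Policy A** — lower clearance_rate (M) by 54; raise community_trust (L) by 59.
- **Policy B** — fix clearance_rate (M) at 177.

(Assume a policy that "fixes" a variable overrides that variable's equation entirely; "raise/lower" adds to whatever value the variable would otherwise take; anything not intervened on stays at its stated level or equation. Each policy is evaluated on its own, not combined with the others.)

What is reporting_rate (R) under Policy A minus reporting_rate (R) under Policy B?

618

Policy A (M − 54, L + 59):
  M = 128 − 54 = 74
  R = -21 − 6·74 = -465
Policy B (M := 177):
  M = 177
  R = -21 − 6·177 = -1083
R: -465 − (-1083) = 618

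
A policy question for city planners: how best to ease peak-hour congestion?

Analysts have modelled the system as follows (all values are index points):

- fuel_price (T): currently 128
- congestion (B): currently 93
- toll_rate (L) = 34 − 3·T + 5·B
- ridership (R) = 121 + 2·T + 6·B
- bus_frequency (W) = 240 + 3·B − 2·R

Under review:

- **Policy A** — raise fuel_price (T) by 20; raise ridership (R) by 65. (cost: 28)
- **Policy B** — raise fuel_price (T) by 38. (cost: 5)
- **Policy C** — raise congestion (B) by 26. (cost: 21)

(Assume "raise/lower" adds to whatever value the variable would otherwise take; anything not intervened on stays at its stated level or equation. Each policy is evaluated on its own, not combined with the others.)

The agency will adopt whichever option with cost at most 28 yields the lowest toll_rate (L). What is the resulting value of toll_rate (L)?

1

Policy A (T + 20, R + 65):
  T = 128 + 20 = 148
  B = 93
  L = 34 − 3·148 + 5·93 = 55
Policy B (T + 38):
  T = 128 + 38 = 166
  B = 93
  L = 34 − 3·166 + 5·93 = 1
Policy C (B + 26):
  T = 128
  B = 93 + 26 = 119
  L = 34 − 3·128 + 5·119 = 245
Comparing — Policy A: L=55, Policy B: L=1, Policy C: L=245. Lowest is 1 (Policy B).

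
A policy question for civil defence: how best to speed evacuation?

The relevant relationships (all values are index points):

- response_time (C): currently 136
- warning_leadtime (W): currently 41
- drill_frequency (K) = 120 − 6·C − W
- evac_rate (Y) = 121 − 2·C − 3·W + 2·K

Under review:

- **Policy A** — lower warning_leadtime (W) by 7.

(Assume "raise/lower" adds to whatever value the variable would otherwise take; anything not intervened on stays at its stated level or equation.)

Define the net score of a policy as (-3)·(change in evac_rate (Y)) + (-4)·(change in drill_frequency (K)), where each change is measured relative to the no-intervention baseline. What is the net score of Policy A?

-133

Baseline:
  C = 136
  W = 41
  K = 120 − 6·136 − 41 = -737
  Y = 121 − 2·136 − 3·41 + 2·(-737) = -1748
Policy A (W − 7):
  C = 136
  W = 41 − 7 = 34
  K = 120 − 6·136 − 34 = -730
  Y = 121 − 2·136 − 3·34 + 2·(-730) = -1713
ΔY = -1713 − (-1748) = 35; ΔK = -730 − (-737) = 7
Score = (-3)·35 + (-4)·7 = -133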